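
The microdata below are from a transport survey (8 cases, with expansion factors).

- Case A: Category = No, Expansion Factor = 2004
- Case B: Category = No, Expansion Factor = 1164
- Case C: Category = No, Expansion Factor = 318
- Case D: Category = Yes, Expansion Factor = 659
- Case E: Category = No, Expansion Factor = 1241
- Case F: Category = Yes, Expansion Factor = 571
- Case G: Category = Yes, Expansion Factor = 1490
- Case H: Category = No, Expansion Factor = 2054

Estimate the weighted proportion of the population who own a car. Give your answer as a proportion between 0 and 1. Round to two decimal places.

Sum of weights for 'Yes' = 659 + 571 + 1490 = 2720
Total weight = 2004 + 1164 + 318 + 659 + 1241 + 571 + 1490 + 2054 = 9501
Weighted proportion = 2720 / 9501 = 0.28628565

0.29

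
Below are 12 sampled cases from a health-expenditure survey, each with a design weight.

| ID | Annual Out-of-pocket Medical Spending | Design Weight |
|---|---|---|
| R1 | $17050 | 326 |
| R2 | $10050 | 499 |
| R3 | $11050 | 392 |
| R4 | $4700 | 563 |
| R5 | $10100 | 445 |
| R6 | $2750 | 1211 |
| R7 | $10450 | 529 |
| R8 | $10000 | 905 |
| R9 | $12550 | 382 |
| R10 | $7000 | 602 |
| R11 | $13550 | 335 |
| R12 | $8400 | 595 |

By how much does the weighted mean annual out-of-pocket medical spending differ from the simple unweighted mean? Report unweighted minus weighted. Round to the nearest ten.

Unweighted sum = 17050 + 10050 + 11050 + 4700 + 10100 + 2750 + 10450 + 10000 + 12550 + 7000 + 13550 + 8400 = 117650
Unweighted mean = 117650 / 12 = 9804.1667
Weighted sum = 58499100
Sum of weights = 326 + 499 + 392 + 563 + 445 + 1211 + 529 + 905 + 382 + 602 + 335 + 595 = 6784
Weighted mean = 58499100 / 6784 = 8623.0985
Difference (unweighted minus weighted) = 1181.0682

1180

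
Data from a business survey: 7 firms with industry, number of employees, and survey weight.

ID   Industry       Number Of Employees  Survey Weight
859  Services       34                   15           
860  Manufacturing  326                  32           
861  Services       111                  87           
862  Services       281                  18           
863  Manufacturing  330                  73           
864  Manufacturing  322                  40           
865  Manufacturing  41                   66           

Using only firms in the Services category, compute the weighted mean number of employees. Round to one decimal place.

Services rows: 859, 861, 862
Weighted sum = 34×15 + 111×87 + 281×18
  = 15225
Sum of weights = 120
Weighted mean = 15225 / 120 = 126.875

126.9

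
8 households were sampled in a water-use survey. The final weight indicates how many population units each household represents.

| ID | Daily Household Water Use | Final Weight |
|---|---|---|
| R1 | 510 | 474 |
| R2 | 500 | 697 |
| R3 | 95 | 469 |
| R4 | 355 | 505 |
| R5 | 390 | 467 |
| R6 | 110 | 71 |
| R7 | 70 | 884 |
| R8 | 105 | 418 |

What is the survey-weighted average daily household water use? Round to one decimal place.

278.5

Weighted sum = 510×474 + 500×697 + 95×469 + 355×505 + 390×467 + 110×71 + 70×884 + 105×418
  = 241740 + 348500 + 44555 + 179275 + 182130 + 7810 + 61880 + 43890 = 1109780
Sum of weights = 474 + 697 + 469 + 505 + 467 + 71 + 884 + 418 = 3985
Weighted mean = 1109780 / 3985 = 278.48934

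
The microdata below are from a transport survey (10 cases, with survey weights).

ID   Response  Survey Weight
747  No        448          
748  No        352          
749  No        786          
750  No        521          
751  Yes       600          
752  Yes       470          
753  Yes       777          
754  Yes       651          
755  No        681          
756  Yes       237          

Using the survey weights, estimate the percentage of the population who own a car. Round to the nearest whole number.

50

Sum of weights for 'Yes' = 600 + 470 + 777 + 651 + 237 = 2735
Total weight = 448 + 352 + 786 + 521 + 600 + 470 + 777 + 651 + 681 + 237 = 5523
Weighted proportion = 2735 / 5523 = 0.49520188 → 49.520188%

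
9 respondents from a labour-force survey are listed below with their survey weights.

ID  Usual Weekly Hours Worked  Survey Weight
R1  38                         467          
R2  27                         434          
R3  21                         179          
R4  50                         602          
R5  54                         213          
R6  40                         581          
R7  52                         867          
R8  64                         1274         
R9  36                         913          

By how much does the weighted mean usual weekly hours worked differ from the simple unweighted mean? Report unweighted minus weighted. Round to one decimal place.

-4.1

Unweighted sum = 38 + 27 + 21 + 50 + 54 + 40 + 52 + 64 + 36 = 382
Unweighted mean = 382 / 9 = 42.444444
Weighted sum = 38×467 + 27×434 + 21×179 + 50×602 + 54×213 + 40×581 + 52×867 + 64×1274 + 36×913
  = 257553
Sum of weights = 5530
Weighted mean = 257553 / 5530 = 46.573779
Difference (unweighted minus weighted) = -4.1293349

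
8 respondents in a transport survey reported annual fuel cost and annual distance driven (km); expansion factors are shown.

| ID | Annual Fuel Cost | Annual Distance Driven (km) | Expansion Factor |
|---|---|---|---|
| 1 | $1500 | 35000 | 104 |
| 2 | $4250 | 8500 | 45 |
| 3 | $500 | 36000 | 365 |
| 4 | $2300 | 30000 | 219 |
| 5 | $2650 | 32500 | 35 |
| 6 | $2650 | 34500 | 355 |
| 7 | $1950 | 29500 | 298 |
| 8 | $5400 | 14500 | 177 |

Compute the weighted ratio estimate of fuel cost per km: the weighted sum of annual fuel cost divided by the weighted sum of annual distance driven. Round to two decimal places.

Σ wᵢ·y = 1500×104 + 4250×45 + 500×365 + 2300×219 + 2650×35 + 2650×355 + 1950×298 + 5400×177
  = 156000 + 191250 + 182500 + 503700 + 92750 + 940750 + 581100 + 955800 = 3603850
Σ wᵢ·x = 35000×104 + 8500×45 + 36000×365 + 30000×219 + 32500×35 + 34500×355 + 29500×298 + 14500×177
  = 3640000 + 382500 + 13140000 + 6570000 + 1137500 + 12247500 + 8791000 + 2566500 = 48475000
Ratio = 3603850 / 48475000 = 0.074344507

0.07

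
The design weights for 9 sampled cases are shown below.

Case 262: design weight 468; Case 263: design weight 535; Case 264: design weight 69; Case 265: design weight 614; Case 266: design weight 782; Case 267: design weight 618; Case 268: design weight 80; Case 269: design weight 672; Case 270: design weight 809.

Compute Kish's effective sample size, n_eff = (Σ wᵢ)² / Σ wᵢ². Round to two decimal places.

Σ wᵢ = 468 + 535 + 69 + 614 + 782 + 618 + 80 + 672 + 809 = 4647
Σ wᵢ² = 219024 + 286225 + 4761 + 376996 + 611524 + 381924 + 6400 + 451584 + 654481 = 2992919
n_eff = 4647² / 2992919 = 21594609 / 2992919 = 7.2152334

7.22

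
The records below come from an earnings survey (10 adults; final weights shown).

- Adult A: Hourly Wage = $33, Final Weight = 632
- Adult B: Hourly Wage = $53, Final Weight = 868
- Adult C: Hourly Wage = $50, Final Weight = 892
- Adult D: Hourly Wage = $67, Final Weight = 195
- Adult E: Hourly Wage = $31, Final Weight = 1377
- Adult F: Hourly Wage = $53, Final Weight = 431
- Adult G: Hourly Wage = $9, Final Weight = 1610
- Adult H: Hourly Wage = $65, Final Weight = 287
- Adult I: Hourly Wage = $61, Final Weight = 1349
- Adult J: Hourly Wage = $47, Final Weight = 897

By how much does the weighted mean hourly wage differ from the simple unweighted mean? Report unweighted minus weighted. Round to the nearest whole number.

6

Unweighted sum = 33 + 53 + 50 + 67 + 31 + 53 + 9 + 65 + 61 + 47 = 469
Unweighted mean = 469 / 10 = 46.9
Weighted sum = 33×632 + 53×868 + 50×892 + 67×195 + 31×1377 + 53×431 + 9×1610 + 65×287 + 61×1349 + 47×897
  = 20856 + 46004 + 44600 + 13065 + 42687 + 22843 + 14490 + 18655 + 82289 + 42159 = 347648
Sum of weights = 8538
Weighted mean = 347648 / 8538 = 40.717732
Difference (unweighted minus weighted) = 6.1822675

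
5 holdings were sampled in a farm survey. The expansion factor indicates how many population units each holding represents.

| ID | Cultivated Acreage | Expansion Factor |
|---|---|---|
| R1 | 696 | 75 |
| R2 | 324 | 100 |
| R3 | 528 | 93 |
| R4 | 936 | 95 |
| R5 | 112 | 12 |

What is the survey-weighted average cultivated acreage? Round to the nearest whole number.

Weighted sum = 696×75 + 324×100 + 528×93 + 936×95 + 112×12
  = 223968
Sum of weights = 75 + 100 + 93 + 95 + 12 = 375
Weighted mean = 223968 / 375 = 597.248

597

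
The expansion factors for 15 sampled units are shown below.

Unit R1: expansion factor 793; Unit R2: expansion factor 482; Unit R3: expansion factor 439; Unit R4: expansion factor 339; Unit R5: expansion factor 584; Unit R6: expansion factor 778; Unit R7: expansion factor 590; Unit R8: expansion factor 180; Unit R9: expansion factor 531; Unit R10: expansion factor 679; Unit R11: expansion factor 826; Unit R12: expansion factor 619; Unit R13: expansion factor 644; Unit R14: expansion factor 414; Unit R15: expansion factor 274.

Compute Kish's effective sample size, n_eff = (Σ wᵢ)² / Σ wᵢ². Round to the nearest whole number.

Σ wᵢ = 8172
Σ wᵢ² = 4965302
n_eff = 8172² / 4965302 = 66781584 / 4965302 = 13.449652

13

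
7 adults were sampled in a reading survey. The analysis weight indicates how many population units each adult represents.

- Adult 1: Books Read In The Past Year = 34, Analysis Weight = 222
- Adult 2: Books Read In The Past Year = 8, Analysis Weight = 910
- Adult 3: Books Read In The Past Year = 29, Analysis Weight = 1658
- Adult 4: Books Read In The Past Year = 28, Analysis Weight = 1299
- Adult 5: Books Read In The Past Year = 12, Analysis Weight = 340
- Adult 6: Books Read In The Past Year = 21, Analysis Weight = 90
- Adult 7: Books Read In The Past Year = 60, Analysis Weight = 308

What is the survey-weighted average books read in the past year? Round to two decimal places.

25.63

Weighted sum = 34×222 + 8×910 + 29×1658 + 28×1299 + 12×340 + 21×90 + 60×308
  = 7548 + 7280 + 48082 + 36372 + 4080 + 1890 + 18480 = 123732
Sum of weights = 222 + 910 + 1658 + 1299 + 340 + 90 + 308 = 4827
Weighted mean = 123732 / 4827 = 25.633313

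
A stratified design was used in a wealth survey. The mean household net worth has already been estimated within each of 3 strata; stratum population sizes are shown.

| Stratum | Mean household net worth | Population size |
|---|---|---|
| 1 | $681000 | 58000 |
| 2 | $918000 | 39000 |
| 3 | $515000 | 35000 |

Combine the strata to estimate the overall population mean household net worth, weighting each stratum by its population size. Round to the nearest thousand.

Σ Nₕ·x̄ₕ = 681000×58000 + 918000×39000 + 515000×35000
  = 39498000000 + 35802000000 + 18025000000 = 93325000000
Σ Nₕ = 58000 + 39000 + 35000 = 132000
Overall mean = 93325000000 / 132000 = 707007.58

707000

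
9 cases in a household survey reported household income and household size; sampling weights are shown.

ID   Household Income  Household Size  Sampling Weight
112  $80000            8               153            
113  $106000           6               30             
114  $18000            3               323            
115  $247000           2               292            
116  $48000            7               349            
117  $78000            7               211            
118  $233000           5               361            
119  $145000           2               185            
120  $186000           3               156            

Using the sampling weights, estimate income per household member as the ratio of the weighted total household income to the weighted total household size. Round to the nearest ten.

Σ wᵢ·y = 80000×153 + 106000×30 + 18000×323 + 247000×292 + 48000×349 + 78000×211 + 233000×361 + 145000×185 + 186000×156
  = 12240000 + 3180000 + 5814000 + 72124000 + 16752000 + 16458000 + 84113000 + 26825000 + 29016000 = 266522000
Σ wᵢ·x = 8×153 + 6×30 + 3×323 + 2×292 + 7×349 + 7×211 + 5×361 + 2×185 + 3×156
  = 1224 + 180 + 969 + 584 + 2443 + 1477 + 1805 + 370 + 468 = 9520
Ratio = 266522000 / 9520 = 27996.008

28000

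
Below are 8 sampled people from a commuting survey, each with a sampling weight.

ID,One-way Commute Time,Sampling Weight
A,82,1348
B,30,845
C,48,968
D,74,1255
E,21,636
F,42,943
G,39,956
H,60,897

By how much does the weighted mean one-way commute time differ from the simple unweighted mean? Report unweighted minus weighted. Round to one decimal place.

-3.9

Unweighted sum = 396
Unweighted mean = 396 / 8 = 49.5
Weighted sum = 82×1348 + 30×845 + 48×968 + 74×1255 + 21×636 + 42×943 + 39×956 + 60×897
  = 419286
Sum of weights = 1348 + 845 + 968 + 1255 + 636 + 943 + 956 + 897 = 7848
Weighted mean = 419286 / 7848 = 53.425841
Difference (unweighted minus weighted) = -3.925841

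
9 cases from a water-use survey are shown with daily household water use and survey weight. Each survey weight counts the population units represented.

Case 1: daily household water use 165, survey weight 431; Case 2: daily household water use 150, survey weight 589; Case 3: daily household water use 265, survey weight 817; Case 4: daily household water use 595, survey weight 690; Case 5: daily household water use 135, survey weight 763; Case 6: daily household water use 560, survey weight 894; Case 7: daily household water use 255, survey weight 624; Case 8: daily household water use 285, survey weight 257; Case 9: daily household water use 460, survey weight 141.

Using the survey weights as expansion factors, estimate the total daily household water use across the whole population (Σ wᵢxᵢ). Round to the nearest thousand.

1687000

Weighted total = 165×431 + 150×589 + 265×817 + 595×690 + 135×763 + 560×894 + 255×624 + 285×257 + 460×141
  = 71115 + 88350 + 216505 + 410550 + 103005 + 500640 + 159120 + 73245 + 64860 = 1687390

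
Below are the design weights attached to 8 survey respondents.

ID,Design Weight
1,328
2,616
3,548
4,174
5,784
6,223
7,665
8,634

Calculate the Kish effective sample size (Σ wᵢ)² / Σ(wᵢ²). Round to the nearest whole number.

Σ wᵢ = 328 + 616 + 548 + 174 + 784 + 223 + 665 + 634 = 3972
Σ wᵢ² = 107584 + 379456 + 300304 + 30276 + 614656 + 49729 + 442225 + 401956 = 2326186
n_eff = 3972² / 2326186 = 15776784 / 2326186 = 6.7822539

7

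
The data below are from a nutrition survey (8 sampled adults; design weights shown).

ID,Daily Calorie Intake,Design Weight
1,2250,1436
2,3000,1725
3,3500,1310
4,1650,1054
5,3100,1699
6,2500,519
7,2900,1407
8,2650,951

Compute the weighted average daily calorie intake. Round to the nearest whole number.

Weighted sum = 27894950
Sum of weights = 1436 + 1725 + 1310 + 1054 + 1699 + 519 + 1407 + 951 = 10101
Weighted mean = 27894950 / 10101 = 2761.6028

2762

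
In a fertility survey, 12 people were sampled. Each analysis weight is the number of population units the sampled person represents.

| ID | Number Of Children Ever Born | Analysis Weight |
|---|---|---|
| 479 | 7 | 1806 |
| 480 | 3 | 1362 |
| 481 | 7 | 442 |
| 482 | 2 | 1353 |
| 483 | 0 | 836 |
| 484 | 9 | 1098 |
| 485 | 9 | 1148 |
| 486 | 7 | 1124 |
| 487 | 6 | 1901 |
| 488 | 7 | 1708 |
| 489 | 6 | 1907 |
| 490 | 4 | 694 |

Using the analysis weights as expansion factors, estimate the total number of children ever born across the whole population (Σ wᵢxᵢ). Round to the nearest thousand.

88000

Weighted total = 7×1806 + 3×1362 + 7×442 + 2×1353 + 0×836 + 9×1098 + 9×1148 + 7×1124 + 6×1901 + 7×1708 + 6×1907 + 4×694
  = 12642 + 4086 + 3094 + 2706 + 0 + 9882 + 10332 + 7868 + 11406 + 11956 + 11442 + 2776 = 88190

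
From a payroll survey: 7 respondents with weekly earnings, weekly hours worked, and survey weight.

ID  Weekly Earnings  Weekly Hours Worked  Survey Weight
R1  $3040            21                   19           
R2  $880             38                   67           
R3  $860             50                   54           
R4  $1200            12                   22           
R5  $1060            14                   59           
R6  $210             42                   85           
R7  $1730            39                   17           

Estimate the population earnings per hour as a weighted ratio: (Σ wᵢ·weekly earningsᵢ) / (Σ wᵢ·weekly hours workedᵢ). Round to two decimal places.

27.29

Σ wᵢ·y = 3040×19 + 880×67 + 860×54 + 1200×22 + 1060×59 + 210×85 + 1730×17
  = 57760 + 58960 + 46440 + 26400 + 62540 + 17850 + 29410 = 299360
Σ wᵢ·x = 21×19 + 38×67 + 50×54 + 12×22 + 14×59 + 42×85 + 39×17
  = 399 + 2546 + 2700 + 264 + 826 + 3570 + 663 = 10968
Ratio = 299360 / 10968 = 27.293946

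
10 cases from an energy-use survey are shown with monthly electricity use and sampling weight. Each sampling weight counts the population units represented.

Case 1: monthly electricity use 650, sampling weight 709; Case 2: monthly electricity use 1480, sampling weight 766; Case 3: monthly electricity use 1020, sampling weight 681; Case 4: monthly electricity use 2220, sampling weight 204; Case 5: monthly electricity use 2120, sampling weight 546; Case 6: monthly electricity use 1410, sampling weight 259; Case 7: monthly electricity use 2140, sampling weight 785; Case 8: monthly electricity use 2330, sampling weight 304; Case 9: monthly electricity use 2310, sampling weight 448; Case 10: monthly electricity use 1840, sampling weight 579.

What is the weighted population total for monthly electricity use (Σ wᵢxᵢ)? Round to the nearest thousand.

Weighted total = 650×709 + 1480×766 + 1020×681 + 2220×204 + 2120×546 + 1410×259 + 2140×785 + 2330×304 + 2310×448 + 1840×579
  = 8753200

8753000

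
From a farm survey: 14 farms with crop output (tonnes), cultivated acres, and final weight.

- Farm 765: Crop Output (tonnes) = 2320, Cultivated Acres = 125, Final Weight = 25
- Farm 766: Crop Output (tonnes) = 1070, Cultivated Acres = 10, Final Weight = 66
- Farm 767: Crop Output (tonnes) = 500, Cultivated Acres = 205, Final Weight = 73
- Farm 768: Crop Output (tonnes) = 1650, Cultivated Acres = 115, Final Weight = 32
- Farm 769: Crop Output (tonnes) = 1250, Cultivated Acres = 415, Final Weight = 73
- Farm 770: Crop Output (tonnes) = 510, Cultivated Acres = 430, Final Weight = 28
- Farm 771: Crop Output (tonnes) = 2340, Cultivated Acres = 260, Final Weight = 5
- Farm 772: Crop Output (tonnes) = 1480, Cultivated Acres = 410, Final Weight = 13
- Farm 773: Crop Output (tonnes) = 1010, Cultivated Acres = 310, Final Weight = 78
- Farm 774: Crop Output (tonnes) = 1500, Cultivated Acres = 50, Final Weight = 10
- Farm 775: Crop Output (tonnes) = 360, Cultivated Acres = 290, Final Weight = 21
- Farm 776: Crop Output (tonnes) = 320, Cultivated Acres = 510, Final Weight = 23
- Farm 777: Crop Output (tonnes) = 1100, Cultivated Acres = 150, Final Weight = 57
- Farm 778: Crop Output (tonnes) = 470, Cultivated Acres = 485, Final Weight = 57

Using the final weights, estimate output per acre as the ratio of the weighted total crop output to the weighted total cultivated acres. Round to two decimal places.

Σ wᵢ·y = 552580
Σ wᵢ·x = 150090
Ratio = 552580 / 150090 = 3.6816577

3.68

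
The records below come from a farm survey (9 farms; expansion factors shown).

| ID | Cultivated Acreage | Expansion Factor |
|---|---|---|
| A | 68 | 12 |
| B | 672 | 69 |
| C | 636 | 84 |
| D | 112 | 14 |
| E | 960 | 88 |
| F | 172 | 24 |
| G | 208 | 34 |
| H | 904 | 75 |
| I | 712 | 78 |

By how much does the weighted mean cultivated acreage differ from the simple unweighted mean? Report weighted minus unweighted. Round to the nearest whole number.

Unweighted sum = 4444
Unweighted mean = 4444 / 9 = 493.77778
Weighted sum = 68×12 + 672×69 + 636×84 + 112×14 + 960×88 + 172×24 + 208×34 + 904×75 + 712×78
  = 321192
Sum of weights = 478
Weighted mean = 321192 / 478 = 671.94979
Difference (weighted minus unweighted) = 178.17201

178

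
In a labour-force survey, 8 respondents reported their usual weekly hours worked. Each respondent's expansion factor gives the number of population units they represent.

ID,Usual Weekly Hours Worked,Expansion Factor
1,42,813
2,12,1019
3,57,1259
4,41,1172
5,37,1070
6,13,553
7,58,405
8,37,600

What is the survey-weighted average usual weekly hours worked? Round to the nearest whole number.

Weighted sum = 42×813 + 12×1019 + 57×1259 + 41×1172 + 37×1070 + 13×553 + 58×405 + 37×600
  = 34146 + 12228 + 71763 + 48052 + 39590 + 7189 + 23490 + 22200 = 258658
Sum of weights = 813 + 1019 + 1259 + 1172 + 1070 + 553 + 405 + 600 = 6891
Weighted mean = 258658 / 6891 = 37.535626

38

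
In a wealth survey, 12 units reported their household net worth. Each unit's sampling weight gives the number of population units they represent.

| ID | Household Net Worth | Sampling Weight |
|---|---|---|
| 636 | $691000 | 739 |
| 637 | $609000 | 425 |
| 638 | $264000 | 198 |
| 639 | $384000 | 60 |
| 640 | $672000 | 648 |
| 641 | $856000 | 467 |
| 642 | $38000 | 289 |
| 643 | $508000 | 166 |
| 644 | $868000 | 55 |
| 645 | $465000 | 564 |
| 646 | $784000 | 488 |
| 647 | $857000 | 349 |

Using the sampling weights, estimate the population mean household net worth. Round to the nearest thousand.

Weighted sum = 2766989000
Sum of weights = 4448
Weighted mean = 2766989000 / 4448 = 622074.87

622000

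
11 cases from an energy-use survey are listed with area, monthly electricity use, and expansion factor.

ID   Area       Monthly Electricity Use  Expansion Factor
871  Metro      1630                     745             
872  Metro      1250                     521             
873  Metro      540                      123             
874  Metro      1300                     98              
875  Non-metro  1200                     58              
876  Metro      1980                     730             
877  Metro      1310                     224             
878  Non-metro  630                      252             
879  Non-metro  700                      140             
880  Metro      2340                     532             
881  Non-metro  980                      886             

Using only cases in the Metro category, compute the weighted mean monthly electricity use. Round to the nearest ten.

1700

Metro rows: 871, 872, 873, 874, 876, 877, 880
Weighted sum = 1630×745 + 1250×521 + 540×123 + 1300×98 + 1980×730 + 1310×224 + 2340×532
  = 1214350 + 651250 + 66420 + 127400 + 1445400 + 293440 + 1244880 = 5043140
Sum of weights = 745 + 521 + 123 + 98 + 730 + 224 + 532 = 2973
Weighted mean = 5043140 / 2973 = 1696.3135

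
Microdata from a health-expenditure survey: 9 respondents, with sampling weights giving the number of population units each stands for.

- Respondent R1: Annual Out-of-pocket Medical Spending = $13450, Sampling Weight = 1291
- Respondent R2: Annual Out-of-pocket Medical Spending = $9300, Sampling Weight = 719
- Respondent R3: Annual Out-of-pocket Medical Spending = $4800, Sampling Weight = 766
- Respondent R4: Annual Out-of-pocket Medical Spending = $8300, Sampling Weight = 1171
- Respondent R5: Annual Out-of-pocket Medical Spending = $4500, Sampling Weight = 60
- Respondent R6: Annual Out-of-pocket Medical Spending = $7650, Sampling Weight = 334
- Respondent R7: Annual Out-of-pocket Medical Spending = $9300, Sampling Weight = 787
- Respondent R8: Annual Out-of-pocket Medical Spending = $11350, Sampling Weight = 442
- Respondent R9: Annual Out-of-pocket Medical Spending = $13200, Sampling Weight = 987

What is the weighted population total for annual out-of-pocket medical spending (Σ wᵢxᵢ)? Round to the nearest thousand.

Weighted total = 13450×1291 + 9300×719 + 4800×766 + 8300×1171 + 4500×60 + 7650×334 + 9300×787 + 11350×442 + 13200×987
  = 65636050

65636000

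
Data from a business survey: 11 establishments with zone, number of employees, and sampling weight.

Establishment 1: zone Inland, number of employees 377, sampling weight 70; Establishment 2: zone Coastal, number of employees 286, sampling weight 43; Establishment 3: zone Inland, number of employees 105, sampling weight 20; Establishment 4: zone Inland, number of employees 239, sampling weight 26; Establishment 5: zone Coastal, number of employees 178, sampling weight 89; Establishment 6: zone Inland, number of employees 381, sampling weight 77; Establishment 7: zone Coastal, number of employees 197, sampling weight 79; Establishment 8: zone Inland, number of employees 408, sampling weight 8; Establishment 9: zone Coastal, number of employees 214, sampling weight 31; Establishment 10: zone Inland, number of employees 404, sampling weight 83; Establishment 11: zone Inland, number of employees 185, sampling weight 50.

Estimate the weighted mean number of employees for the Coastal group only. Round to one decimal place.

208.0

Coastal rows: 2, 5, 7, 9
Weighted sum = 286×43 + 178×89 + 197×79 + 214×31
  = 50337
Sum of weights = 242
Weighted mean = 50337 / 242 = 208.00413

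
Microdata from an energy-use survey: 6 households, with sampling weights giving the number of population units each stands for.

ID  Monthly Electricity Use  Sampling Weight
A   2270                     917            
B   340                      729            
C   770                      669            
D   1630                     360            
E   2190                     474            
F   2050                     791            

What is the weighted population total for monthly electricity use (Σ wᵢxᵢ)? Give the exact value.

6090990

Weighted total = 2270×917 + 340×729 + 770×669 + 1630×360 + 2190×474 + 2050×791
  = 2081590 + 247860 + 515130 + 586800 + 1038060 + 1621550 = 6090990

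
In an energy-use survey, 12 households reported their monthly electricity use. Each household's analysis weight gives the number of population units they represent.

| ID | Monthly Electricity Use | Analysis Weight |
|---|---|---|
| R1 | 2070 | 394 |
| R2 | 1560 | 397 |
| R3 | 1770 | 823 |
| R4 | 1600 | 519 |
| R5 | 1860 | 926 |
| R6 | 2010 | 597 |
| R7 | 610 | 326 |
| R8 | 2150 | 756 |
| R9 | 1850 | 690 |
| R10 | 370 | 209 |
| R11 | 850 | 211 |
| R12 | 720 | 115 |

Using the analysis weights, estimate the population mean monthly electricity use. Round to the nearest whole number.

Weighted sum = 2070×394 + 1560×397 + 1770×823 + 1600×519 + 1860×926 + 2010×597 + 610×326 + 2150×756 + 1850×690 + 370×209 + 850×211 + 720×115
  = 10084580
Sum of weights = 5963
Weighted mean = 10084580 / 5963 = 1691.1924

1691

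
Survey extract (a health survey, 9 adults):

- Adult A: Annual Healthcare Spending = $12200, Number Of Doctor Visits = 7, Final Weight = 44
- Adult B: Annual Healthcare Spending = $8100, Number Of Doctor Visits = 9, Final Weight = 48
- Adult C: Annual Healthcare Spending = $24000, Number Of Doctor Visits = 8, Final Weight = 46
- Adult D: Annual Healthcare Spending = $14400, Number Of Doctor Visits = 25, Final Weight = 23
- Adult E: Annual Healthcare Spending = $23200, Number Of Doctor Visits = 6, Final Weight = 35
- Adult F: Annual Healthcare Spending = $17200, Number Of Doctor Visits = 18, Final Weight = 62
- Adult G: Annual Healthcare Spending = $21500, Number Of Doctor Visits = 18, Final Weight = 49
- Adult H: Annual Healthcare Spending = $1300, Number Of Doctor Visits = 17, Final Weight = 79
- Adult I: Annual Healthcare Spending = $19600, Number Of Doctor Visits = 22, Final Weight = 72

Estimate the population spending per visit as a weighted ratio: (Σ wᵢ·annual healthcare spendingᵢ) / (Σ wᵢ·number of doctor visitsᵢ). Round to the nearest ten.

Σ wᵢ·y = 6806600
Σ wᵢ·x = 7×44 + 9×48 + 8×46 + 25×23 + 6×35 + 18×62 + 18×49 + 17×79 + 22×72
  = 308 + 432 + 368 + 575 + 210 + 1116 + 882 + 1343 + 1584 = 6818
Ratio = 6806600 / 6818 = 998.32796

1000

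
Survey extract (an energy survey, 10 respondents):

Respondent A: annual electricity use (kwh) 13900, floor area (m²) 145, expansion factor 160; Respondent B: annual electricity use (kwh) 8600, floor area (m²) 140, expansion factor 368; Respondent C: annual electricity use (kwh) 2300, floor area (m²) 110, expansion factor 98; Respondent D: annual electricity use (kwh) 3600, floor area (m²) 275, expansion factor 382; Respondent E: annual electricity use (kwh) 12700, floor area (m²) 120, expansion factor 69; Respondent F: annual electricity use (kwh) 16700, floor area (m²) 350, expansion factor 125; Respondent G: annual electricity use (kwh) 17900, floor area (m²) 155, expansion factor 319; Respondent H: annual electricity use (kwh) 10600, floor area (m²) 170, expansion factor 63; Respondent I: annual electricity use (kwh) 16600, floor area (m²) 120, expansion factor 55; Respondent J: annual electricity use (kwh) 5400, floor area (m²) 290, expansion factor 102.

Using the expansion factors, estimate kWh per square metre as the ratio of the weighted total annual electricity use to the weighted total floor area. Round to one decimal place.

Σ wᵢ·y = 17794900
Σ wᵢ·x = 145×160 + 140×368 + 110×98 + 275×382 + 120×69 + 350×125 + 155×319 + 170×63 + 120×55 + 290×102
  = 23200 + 51520 + 10780 + 105050 + 8280 + 43750 + 49445 + 10710 + 6600 + 29580 = 338915
Ratio = 17794900 / 338915 = 52.505495

52.5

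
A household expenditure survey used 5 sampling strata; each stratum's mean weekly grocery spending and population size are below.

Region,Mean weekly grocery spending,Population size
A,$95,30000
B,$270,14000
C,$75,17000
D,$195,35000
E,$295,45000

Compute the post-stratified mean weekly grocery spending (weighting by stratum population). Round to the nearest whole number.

199

Σ Nₕ·x̄ₕ = 95×30000 + 270×14000 + 75×17000 + 195×35000 + 295×45000
  = 2850000 + 3780000 + 1275000 + 6825000 + 13275000 = 28005000
Σ Nₕ = 30000 + 14000 + 17000 + 35000 + 45000 = 141000
Overall mean = 28005000 / 141000 = 198.61702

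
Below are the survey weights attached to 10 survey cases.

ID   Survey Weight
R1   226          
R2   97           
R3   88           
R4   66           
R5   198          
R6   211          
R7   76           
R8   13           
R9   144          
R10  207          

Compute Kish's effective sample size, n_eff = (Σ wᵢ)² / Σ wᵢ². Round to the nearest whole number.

8

Σ wᵢ = 226 + 97 + 88 + 66 + 198 + 211 + 76 + 13 + 144 + 207 = 1326
Σ wᵢ² = 51076 + 9409 + 7744 + 4356 + 39204 + 44521 + 5776 + 169 + 20736 + 42849 = 225840
n_eff = 1326² / 225840 = 1758276 / 225840 = 7.7854942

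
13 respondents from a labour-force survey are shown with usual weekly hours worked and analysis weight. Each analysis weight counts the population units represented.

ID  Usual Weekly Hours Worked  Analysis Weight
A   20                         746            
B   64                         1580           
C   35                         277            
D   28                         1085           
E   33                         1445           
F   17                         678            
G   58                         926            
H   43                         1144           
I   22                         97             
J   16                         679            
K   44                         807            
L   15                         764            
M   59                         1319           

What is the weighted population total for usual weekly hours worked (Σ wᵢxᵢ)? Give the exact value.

Weighted total = 456013

456013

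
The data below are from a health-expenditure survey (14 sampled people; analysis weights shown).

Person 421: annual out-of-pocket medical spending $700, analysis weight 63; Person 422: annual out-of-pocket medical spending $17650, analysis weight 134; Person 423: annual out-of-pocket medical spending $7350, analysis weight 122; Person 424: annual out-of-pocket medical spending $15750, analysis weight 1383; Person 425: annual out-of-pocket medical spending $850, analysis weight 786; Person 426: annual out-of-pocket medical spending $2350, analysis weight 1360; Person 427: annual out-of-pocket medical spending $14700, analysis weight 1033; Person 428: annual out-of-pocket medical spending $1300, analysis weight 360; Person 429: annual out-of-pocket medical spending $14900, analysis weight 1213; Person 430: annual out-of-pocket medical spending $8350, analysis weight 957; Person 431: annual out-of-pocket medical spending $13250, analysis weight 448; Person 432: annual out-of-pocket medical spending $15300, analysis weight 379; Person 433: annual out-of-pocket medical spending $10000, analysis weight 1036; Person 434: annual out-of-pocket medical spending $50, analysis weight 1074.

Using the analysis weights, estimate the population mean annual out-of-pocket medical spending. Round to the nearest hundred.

9000

Weighted sum = 92818400
Sum of weights = 10348
Weighted mean = 92818400 / 10348 = 8969.6946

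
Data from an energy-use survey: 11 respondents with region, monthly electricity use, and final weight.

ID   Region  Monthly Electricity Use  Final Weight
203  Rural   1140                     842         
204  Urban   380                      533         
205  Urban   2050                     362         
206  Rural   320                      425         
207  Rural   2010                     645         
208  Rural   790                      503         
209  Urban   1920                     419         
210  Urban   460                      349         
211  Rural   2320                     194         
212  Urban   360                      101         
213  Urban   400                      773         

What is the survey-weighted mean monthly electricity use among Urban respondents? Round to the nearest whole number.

889

Urban rows: 204, 205, 209, 210, 212, 213
Weighted sum = 380×533 + 2050×362 + 1920×419 + 460×349 + 360×101 + 400×773
  = 202540 + 742100 + 804480 + 160540 + 36360 + 309200 = 2255220
Sum of weights = 533 + 362 + 419 + 349 + 101 + 773 = 2537
Weighted mean = 2255220 / 2537 = 888.93181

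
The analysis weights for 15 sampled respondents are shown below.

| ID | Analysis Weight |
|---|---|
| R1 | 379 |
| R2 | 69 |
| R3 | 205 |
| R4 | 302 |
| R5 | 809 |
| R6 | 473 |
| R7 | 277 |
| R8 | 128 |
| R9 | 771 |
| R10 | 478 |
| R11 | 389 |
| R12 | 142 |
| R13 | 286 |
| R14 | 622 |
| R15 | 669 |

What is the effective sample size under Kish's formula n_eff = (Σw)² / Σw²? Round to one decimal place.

Σ wᵢ = 5999
Σ wᵢ² = 3163605
n_eff = 5999² / 3163605 = 35988001 / 3163605 = 11.37563

11.4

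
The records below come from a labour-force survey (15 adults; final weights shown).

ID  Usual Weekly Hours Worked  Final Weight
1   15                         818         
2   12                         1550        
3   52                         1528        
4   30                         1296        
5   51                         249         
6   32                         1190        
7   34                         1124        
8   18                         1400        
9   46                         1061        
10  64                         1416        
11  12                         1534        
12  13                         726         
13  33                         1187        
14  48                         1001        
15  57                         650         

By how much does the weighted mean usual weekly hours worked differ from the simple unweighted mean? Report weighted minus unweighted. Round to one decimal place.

Unweighted sum = 517
Unweighted mean = 517 / 15 = 34.466667
Weighted sum = 554946
Sum of weights = 16730
Weighted mean = 554946 / 16730 = 33.170711
Difference (weighted minus unweighted) = -1.2959554

-1.3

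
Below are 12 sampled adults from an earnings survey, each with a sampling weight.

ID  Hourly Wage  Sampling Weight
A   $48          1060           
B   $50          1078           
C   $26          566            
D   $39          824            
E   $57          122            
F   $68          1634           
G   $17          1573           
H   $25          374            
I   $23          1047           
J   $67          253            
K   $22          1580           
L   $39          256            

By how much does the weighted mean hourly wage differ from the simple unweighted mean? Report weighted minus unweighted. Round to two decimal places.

-2.31

Unweighted sum = 48 + 50 + 26 + 39 + 57 + 68 + 17 + 25 + 23 + 67 + 22 + 39 = 481
Unweighted mean = 481 / 12 = 40.083333
Weighted sum = 391565
Sum of weights = 1060 + 1078 + 566 + 824 + 122 + 1634 + 1573 + 374 + 1047 + 253 + 1580 + 256 = 10367
Weighted mean = 391565 / 10367 = 37.770329
Difference (weighted minus unweighted) = -2.3130044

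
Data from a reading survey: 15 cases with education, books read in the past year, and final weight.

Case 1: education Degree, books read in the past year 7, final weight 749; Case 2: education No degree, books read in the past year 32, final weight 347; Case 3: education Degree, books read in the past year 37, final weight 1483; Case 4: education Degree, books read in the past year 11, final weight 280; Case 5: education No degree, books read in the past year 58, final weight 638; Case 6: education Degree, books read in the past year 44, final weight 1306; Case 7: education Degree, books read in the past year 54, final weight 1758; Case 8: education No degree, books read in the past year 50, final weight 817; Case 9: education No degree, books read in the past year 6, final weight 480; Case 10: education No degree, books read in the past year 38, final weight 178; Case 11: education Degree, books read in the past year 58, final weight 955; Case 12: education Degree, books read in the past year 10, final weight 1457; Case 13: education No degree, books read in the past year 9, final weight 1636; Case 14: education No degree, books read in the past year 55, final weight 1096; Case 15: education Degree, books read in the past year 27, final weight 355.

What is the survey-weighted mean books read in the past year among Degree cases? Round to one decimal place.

35.4

Degree rows: 1, 3, 4, 6, 7, 11, 12, 15
Weighted sum = 295135
Sum of weights = 8343
Weighted mean = 295135 / 8343 = 35.375165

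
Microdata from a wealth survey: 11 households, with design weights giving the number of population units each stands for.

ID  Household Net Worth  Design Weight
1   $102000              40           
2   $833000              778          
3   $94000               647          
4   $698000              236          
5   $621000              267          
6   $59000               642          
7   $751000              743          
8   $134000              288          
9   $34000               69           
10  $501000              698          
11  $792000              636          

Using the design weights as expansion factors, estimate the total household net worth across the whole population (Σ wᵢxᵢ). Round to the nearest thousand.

2533726000

Weighted total = 102000×40 + 833000×778 + 94000×647 + 698000×236 + 621000×267 + 59000×642 + 751000×743 + 134000×288 + 34000×69 + 501000×698 + 792000×636
  = 4080000 + 648074000 + 60818000 + 164728000 + 165807000 + 37878000 + 557993000 + 38592000 + 2346000 + 349698000 + 503712000 = 2533726000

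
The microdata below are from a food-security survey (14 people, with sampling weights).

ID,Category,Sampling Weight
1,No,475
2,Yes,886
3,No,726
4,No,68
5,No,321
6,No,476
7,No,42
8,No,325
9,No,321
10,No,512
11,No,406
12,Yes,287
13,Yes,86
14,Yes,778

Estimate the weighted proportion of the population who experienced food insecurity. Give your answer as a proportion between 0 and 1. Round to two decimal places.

0.36

Sum of weights for 'Yes' = 886 + 287 + 86 + 778 = 2037
Total weight = 5709
Weighted proportion = 2037 / 5709 = 0.35680504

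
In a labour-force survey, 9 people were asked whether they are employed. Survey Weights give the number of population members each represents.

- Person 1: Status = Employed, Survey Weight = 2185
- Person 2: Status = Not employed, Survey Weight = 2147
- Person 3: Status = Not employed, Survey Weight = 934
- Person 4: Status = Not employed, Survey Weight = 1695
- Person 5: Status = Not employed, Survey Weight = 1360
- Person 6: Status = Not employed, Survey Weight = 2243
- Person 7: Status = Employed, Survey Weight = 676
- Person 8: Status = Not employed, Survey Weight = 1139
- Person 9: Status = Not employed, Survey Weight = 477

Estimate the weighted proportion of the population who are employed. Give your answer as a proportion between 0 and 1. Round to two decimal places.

Sum of weights for 'Employed' = 2185 + 676 = 2861
Total weight = 12856
Weighted proportion = 2861 / 12856 = 0.222542

0.22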